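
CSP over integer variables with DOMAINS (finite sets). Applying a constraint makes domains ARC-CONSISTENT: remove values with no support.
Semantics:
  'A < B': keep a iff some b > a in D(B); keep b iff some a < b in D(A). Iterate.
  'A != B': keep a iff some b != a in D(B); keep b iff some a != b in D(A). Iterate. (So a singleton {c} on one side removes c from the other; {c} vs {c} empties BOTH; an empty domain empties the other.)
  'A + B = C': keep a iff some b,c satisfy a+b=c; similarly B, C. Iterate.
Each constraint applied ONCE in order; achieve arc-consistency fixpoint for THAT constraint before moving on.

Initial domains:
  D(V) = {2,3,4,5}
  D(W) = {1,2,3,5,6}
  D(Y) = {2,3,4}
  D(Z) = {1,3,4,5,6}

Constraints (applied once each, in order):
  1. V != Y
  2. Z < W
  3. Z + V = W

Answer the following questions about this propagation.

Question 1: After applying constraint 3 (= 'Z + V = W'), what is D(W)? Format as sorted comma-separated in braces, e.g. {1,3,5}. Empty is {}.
Constraint 1 (V != Y) on D(V)={2,3,4,5} D(Y)={2,3,4}: no change
Constraint 2 (Z < W) on D(Z)={1,3,4,5,6} D(W)={1,2,3,5,6}: Z {1,3,4,5,6}->{1,3,4,5}; W {1,2,3,5,6}->{2,3,5,6}
Constraint 3 (Z + V = W) on D(Z)={1,3,4,5} D(V)={2,3,4,5} D(W)={2,3,5,6}: Z {1,3,4,5}->{1,3,4}; W {2,3,5,6}->{3,5,6}
So after constraint 3: D(W) = {3,5,6}

Answer: {3,5,6}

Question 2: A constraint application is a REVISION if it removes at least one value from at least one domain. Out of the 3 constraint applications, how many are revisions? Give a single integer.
Constraint 1 (V != Y) on D(V)={2,3,4,5} D(Y)={2,3,4}: no change => not a revision
Constraint 2 (Z < W) on D(Z)={1,3,4,5,6} D(W)={1,2,3,5,6}: Z {1,3,4,5,6}->{1,3,4,5}; W {1,2,3,5,6}->{2,3,5,6} => REVISION
Constraint 3 (Z + V = W) on D(Z)={1,3,4,5} D(V)={2,3,4,5} D(W)={2,3,5,6}: Z {1,3,4,5}->{1,3,4}; W {2,3,5,6}->{3,5,6} => REVISION
Total revisions = 2

Answer: 2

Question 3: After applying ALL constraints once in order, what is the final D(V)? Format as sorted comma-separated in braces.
Constraint 1 (V != Y) on D(V)={2,3,4,5} D(Y)={2,3,4}: no change
Constraint 2 (Z < W) on D(Z)={1,3,4,5,6} D(W)={1,2,3,5,6}: Z {1,3,4,5,6}->{1,3,4,5}; W {1,2,3,5,6}->{2,3,5,6}
Constraint 3 (Z + V = W) on D(Z)={1,3,4,5} D(V)={2,3,4,5} D(W)={2,3,5,6}: Z {1,3,4,5}->{1,3,4}; W {2,3,5,6}->{3,5,6}
So after all 3 constraints: D(V) = {2,3,4,5}

Answer: {2,3,4,5}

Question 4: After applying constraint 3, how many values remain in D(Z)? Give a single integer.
Answer: 3

Derivation:
Constraint 1 (V != Y) on D(V)={2,3,4,5} D(Y)={2,3,4}: no change
Constraint 2 (Z < W) on D(Z)={1,3,4,5,6} D(W)={1,2,3,5,6}: Z {1,3,4,5,6}->{1,3,4,5}; W {1,2,3,5,6}->{2,3,5,6}
Constraint 3 (Z + V = W) on D(Z)={1,3,4,5} D(V)={2,3,4,5} D(W)={2,3,5,6}: Z {1,3,4,5}->{1,3,4}; W {2,3,5,6}->{3,5,6}
So after constraint 3: D(Z)={1,3,4}, size = 3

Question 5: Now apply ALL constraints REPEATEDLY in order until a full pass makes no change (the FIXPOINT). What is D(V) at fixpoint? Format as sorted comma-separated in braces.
Answer: {2,3,4,5}

Derivation:
pass 0 (initial): D(V)={2,3,4,5}
pass 1: W {1,2,3,5,6}->{3,5,6}; Z {1,3,4,5,6}->{1,3,4}
pass 2: no change
Fixpoint after 2 passes: D(V) = {2,3,4,5}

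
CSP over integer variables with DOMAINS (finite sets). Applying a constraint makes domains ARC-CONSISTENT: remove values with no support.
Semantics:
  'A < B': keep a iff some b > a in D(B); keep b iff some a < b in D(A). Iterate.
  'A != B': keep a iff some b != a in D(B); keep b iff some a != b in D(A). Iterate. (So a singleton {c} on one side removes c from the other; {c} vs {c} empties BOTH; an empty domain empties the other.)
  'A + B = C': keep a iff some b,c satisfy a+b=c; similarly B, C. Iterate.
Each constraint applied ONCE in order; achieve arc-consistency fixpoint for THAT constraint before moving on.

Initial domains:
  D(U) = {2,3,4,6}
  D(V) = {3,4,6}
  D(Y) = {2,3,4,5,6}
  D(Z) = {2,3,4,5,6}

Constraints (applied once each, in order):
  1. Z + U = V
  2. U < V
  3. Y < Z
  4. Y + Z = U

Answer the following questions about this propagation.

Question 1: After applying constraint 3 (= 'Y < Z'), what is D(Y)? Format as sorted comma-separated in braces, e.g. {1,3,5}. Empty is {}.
Answer: {2,3}

Derivation:
Constraint 1 (Z + U = V) on D(Z)={2,3,4,5,6} D(U)={2,3,4,6} D(V)={3,4,6}: Z {2,3,4,5,6}->{2,3,4}; U {2,3,4,6}->{2,3,4}; V {3,4,6}->{4,6}
Constraint 2 (U < V) on D(U)={2,3,4} D(V)={4,6}: no change
Constraint 3 (Y < Z) on D(Y)={2,3,4,5,6} D(Z)={2,3,4}: Y {2,3,4,5,6}->{2,3}; Z {2,3,4}->{3,4}
So after constraint 3: D(Y) = {2,3}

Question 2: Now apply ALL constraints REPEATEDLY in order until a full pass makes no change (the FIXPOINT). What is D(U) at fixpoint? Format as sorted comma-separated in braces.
pass 0 (initial): D(U)={2,3,4,6}
pass 1: U {2,3,4,6}->{}; V {3,4,6}->{4,6}; Y {2,3,4,5,6}->{}; Z {2,3,4,5,6}->{}
pass 2: V {4,6}->{}
pass 3: no change
Fixpoint after 3 passes: D(U) = {}

Answer: {}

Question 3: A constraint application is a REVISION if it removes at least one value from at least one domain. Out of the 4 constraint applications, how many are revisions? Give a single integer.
Constraint 1 (Z + U = V) on D(Z)={2,3,4,5,6} D(U)={2,3,4,6} D(V)={3,4,6}: Z {2,3,4,5,6}->{2,3,4}; U {2,3,4,6}->{2,3,4}; V {3,4,6}->{4,6} => REVISION
Constraint 2 (U < V) on D(U)={2,3,4} D(V)={4,6}: no change => not a revision
Constraint 3 (Y < Z) on D(Y)={2,3,4,5,6} D(Z)={2,3,4}: Y {2,3,4,5,6}->{2,3}; Z {2,3,4}->{3,4} => REVISION
Constraint 4 (Y + Z = U) on D(Y)={2,3} D(Z)={3,4} D(U)={2,3,4}: Y {2,3}->{}; Z {3,4}->{}; U {2,3,4}->{} => REVISION
Total revisions = 3

Answer: 3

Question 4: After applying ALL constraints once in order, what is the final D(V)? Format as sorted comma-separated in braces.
Answer: {4,6}

Derivation:
Constraint 1 (Z + U = V) on D(Z)={2,3,4,5,6} D(U)={2,3,4,6} D(V)={3,4,6}: Z {2,3,4,5,6}->{2,3,4}; U {2,3,4,6}->{2,3,4}; V {3,4,6}->{4,6}
Constraint 2 (U < V) on D(U)={2,3,4} D(V)={4,6}: no change
Constraint 3 (Y < Z) on D(Y)={2,3,4,5,6} D(Z)={2,3,4}: Y {2,3,4,5,6}->{2,3}; Z {2,3,4}->{3,4}
Constraint 4 (Y + Z = U) on D(Y)={2,3} D(Z)={3,4} D(U)={2,3,4}: Y {2,3}->{}; Z {3,4}->{}; U {2,3,4}->{}
So after all 4 constraints: D(V) = {4,6}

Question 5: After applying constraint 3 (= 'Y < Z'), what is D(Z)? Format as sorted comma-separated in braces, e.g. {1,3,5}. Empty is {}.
Constraint 1 (Z + U = V) on D(Z)={2,3,4,5,6} D(U)={2,3,4,6} D(V)={3,4,6}: Z {2,3,4,5,6}->{2,3,4}; U {2,3,4,6}->{2,3,4}; V {3,4,6}->{4,6}
Constraint 2 (U < V) on D(U)={2,3,4} D(V)={4,6}: no change
Constraint 3 (Y < Z) on D(Y)={2,3,4,5,6} D(Z)={2,3,4}: Y {2,3,4,5,6}->{2,3}; Z {2,3,4}->{3,4}
So after constraint 3: D(Z) = {3,4}

Answer: {3,4}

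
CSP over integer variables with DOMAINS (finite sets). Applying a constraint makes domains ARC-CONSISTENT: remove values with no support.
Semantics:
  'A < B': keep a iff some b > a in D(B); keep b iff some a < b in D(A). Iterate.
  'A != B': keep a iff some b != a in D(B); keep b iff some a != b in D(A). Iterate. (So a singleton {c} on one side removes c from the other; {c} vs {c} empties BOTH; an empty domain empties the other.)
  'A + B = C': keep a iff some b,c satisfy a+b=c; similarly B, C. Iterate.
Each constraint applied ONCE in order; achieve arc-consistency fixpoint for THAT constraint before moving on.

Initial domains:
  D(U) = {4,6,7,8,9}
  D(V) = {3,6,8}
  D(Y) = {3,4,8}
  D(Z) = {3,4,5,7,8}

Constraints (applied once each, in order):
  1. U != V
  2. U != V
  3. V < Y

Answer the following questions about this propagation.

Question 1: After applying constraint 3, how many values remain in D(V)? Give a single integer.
Answer: 2

Derivation:
Constraint 1 (U != V) on D(U)={4,6,7,8,9} D(V)={3,6,8}: no change
Constraint 2 (U != V) on D(U)={4,6,7,8,9} D(V)={3,6,8}: no change
Constraint 3 (V < Y) on D(V)={3,6,8} D(Y)={3,4,8}: V {3,6,8}->{3,6}; Y {3,4,8}->{4,8}
So after constraint 3: D(V)={3,6}, size = 2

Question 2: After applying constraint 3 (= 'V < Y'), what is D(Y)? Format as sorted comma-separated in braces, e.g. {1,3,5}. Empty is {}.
Answer: {4,8}

Derivation:
Constraint 1 (U != V) on D(U)={4,6,7,8,9} D(V)={3,6,8}: no change
Constraint 2 (U != V) on D(U)={4,6,7,8,9} D(V)={3,6,8}: no change
Constraint 3 (V < Y) on D(V)={3,6,8} D(Y)={3,4,8}: V {3,6,8}->{3,6}; Y {3,4,8}->{4,8}
So after constraint 3: D(Y) = {4,8}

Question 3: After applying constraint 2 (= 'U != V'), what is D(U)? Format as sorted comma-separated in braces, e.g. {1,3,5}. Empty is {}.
Constraint 1 (U != V) on D(U)={4,6,7,8,9} D(V)={3,6,8}: no change
Constraint 2 (U != V) on D(U)={4,6,7,8,9} D(V)={3,6,8}: no change
So after constraint 2: D(U) = {4,6,7,8,9}

Answer: {4,6,7,8,9}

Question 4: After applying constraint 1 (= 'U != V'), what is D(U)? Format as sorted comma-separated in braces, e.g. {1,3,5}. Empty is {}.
Constraint 1 (U != V) on D(U)={4,6,7,8,9} D(V)={3,6,8}: no change
So after constraint 1: D(U) = {4,6,7,8,9}

Answer: {4,6,7,8,9}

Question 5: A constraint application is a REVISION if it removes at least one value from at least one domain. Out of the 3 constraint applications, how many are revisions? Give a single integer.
Constraint 1 (U != V) on D(U)={4,6,7,8,9} D(V)={3,6,8}: no change => not a revision
Constraint 2 (U != V) on D(U)={4,6,7,8,9} D(V)={3,6,8}: no change => not a revision
Constraint 3 (V < Y) on D(V)={3,6,8} D(Y)={3,4,8}: V {3,6,8}->{3,6}; Y {3,4,8}->{4,8} => REVISION
Total revisions = 1

Answer: 1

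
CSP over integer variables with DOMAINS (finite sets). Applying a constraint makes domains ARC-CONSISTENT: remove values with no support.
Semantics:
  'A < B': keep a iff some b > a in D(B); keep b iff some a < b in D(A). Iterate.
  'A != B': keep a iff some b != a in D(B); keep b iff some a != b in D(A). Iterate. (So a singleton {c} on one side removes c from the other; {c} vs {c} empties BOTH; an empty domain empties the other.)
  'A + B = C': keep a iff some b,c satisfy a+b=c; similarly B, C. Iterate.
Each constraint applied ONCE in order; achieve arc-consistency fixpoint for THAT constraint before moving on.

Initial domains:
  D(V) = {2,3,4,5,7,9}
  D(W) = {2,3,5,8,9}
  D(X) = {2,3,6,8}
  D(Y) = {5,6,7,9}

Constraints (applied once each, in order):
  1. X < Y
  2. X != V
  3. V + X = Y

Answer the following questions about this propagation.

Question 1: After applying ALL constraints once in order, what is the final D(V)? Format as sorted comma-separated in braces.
Constraint 1 (X < Y) on D(X)={2,3,6,8} D(Y)={5,6,7,9}: no change
Constraint 2 (X != V) on D(X)={2,3,6,8} D(V)={2,3,4,5,7,9}: no change
Constraint 3 (V + X = Y) on D(V)={2,3,4,5,7,9} D(X)={2,3,6,8} D(Y)={5,6,7,9}: V {2,3,4,5,7,9}->{2,3,4,5,7}; X {2,3,6,8}->{2,3,6}
So after all 3 constraints: D(V) = {2,3,4,5,7}

Answer: {2,3,4,5,7}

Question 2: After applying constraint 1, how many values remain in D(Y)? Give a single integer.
Answer: 4

Derivation:
Constraint 1 (X < Y) on D(X)={2,3,6,8} D(Y)={5,6,7,9}: no change
So after constraint 1: D(Y)={5,6,7,9}, size = 4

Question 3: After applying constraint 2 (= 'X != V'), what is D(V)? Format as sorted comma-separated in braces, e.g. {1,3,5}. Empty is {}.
Constraint 1 (X < Y) on D(X)={2,3,6,8} D(Y)={5,6,7,9}: no change
Constraint 2 (X != V) on D(X)={2,3,6,8} D(V)={2,3,4,5,7,9}: no change
So after constraint 2: D(V) = {2,3,4,5,7,9}

Answer: {2,3,4,5,7,9}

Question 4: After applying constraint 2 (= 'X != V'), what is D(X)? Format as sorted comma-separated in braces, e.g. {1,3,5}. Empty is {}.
Constraint 1 (X < Y) on D(X)={2,3,6,8} D(Y)={5,6,7,9}: no change
Constraint 2 (X != V) on D(X)={2,3,6,8} D(V)={2,3,4,5,7,9}: no change
So after constraint 2: D(X) = {2,3,6,8}

Answer: {2,3,6,8}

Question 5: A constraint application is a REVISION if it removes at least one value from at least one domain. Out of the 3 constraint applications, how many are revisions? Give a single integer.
Constraint 1 (X < Y) on D(X)={2,3,6,8} D(Y)={5,6,7,9}: no change => not a revision
Constraint 2 (X != V) on D(X)={2,3,6,8} D(V)={2,3,4,5,7,9}: no change => not a revision
Constraint 3 (V + X = Y) on D(V)={2,3,4,5,7,9} D(X)={2,3,6,8} D(Y)={5,6,7,9}: V {2,3,4,5,7,9}->{2,3,4,5,7}; X {2,3,6,8}->{2,3,6} => REVISION
Total revisions = 1

Answer: 1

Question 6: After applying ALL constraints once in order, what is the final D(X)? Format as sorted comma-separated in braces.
Constraint 1 (X < Y) on D(X)={2,3,6,8} D(Y)={5,6,7,9}: no change
Constraint 2 (X != V) on D(X)={2,3,6,8} D(V)={2,3,4,5,7,9}: no change
Constraint 3 (V + X = Y) on D(V)={2,3,4,5,7,9} D(X)={2,3,6,8} D(Y)={5,6,7,9}: V {2,3,4,5,7,9}->{2,3,4,5,7}; X {2,3,6,8}->{2,3,6}
So after all 3 constraints: D(X) = {2,3,6}

Answer: {2,3,6}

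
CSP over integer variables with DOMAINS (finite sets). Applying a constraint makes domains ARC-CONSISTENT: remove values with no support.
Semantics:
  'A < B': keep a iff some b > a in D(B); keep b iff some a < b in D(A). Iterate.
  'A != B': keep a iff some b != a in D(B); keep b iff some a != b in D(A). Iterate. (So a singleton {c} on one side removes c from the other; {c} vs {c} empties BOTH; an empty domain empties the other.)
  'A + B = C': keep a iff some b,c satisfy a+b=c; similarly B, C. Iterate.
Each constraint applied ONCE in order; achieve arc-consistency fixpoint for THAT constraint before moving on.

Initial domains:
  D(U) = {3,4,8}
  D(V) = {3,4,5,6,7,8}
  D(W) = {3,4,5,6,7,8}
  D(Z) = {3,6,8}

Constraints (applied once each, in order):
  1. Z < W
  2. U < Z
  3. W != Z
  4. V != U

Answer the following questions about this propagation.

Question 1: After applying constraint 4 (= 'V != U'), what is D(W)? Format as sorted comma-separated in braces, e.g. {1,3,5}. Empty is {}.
Answer: {4,5,7,8}

Derivation:
Constraint 1 (Z < W) on D(Z)={3,6,8} D(W)={3,4,5,6,7,8}: Z {3,6,8}->{3,6}; W {3,4,5,6,7,8}->{4,5,6,7,8}
Constraint 2 (U < Z) on D(U)={3,4,8} D(Z)={3,6}: U {3,4,8}->{3,4}; Z {3,6}->{6}
Constraint 3 (W != Z) on D(W)={4,5,6,7,8} D(Z)={6}: W {4,5,6,7,8}->{4,5,7,8}
Constraint 4 (V != U) on D(V)={3,4,5,6,7,8} D(U)={3,4}: no change
So after constraint 4: D(W) = {4,5,7,8}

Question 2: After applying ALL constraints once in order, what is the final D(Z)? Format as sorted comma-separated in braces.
Answer: {6}

Derivation:
Constraint 1 (Z < W) on D(Z)={3,6,8} D(W)={3,4,5,6,7,8}: Z {3,6,8}->{3,6}; W {3,4,5,6,7,8}->{4,5,6,7,8}
Constraint 2 (U < Z) on D(U)={3,4,8} D(Z)={3,6}: U {3,4,8}->{3,4}; Z {3,6}->{6}
Constraint 3 (W != Z) on D(W)={4,5,6,7,8} D(Z)={6}: W {4,5,6,7,8}->{4,5,7,8}
Constraint 4 (V != U) on D(V)={3,4,5,6,7,8} D(U)={3,4}: no change
So after all 4 constraints: D(Z) = {6}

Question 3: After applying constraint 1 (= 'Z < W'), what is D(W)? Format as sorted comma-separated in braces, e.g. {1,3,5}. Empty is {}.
Answer: {4,5,6,7,8}

Derivation:
Constraint 1 (Z < W) on D(Z)={3,6,8} D(W)={3,4,5,6,7,8}: Z {3,6,8}->{3,6}; W {3,4,5,6,7,8}->{4,5,6,7,8}
So after constraint 1: D(W) = {4,5,6,7,8}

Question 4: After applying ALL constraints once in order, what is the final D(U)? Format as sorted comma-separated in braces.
Constraint 1 (Z < W) on D(Z)={3,6,8} D(W)={3,4,5,6,7,8}: Z {3,6,8}->{3,6}; W {3,4,5,6,7,8}->{4,5,6,7,8}
Constraint 2 (U < Z) on D(U)={3,4,8} D(Z)={3,6}: U {3,4,8}->{3,4}; Z {3,6}->{6}
Constraint 3 (W != Z) on D(W)={4,5,6,7,8} D(Z)={6}: W {4,5,6,7,8}->{4,5,7,8}
Constraint 4 (V != U) on D(V)={3,4,5,6,7,8} D(U)={3,4}: no change
So after all 4 constraints: D(U) = {3,4}

Answer: {3,4}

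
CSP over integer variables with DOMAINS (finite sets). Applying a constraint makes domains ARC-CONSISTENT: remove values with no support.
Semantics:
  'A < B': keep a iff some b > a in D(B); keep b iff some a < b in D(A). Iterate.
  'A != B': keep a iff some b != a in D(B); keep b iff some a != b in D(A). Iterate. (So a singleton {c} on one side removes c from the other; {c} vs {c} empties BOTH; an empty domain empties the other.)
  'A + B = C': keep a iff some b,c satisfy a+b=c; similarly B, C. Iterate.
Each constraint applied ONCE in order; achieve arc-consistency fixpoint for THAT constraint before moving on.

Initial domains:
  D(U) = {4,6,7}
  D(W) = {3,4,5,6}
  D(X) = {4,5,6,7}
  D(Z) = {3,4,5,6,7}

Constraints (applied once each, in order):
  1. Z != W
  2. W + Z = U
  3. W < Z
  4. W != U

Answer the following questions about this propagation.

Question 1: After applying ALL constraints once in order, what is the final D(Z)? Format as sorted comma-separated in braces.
Answer: {4}

Derivation:
Constraint 1 (Z != W) on D(Z)={3,4,5,6,7} D(W)={3,4,5,6}: no change
Constraint 2 (W + Z = U) on D(W)={3,4,5,6} D(Z)={3,4,5,6,7} D(U)={4,6,7}: W {3,4,5,6}->{3,4}; Z {3,4,5,6,7}->{3,4}; U {4,6,7}->{6,7}
Constraint 3 (W < Z) on D(W)={3,4} D(Z)={3,4}: W {3,4}->{3}; Z {3,4}->{4}
Constraint 4 (W != U) on D(W)={3} D(U)={6,7}: no change
So after all 4 constraints: D(Z) = {4}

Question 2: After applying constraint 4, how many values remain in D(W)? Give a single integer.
Answer: 1

Derivation:
Constraint 1 (Z != W) on D(Z)={3,4,5,6,7} D(W)={3,4,5,6}: no change
Constraint 2 (W + Z = U) on D(W)={3,4,5,6} D(Z)={3,4,5,6,7} D(U)={4,6,7}: W {3,4,5,6}->{3,4}; Z {3,4,5,6,7}->{3,4}; U {4,6,7}->{6,7}
Constraint 3 (W < Z) on D(W)={3,4} D(Z)={3,4}: W {3,4}->{3}; Z {3,4}->{4}
Constraint 4 (W != U) on D(W)={3} D(U)={6,7}: no change
So after constraint 4: D(W)={3}, size = 1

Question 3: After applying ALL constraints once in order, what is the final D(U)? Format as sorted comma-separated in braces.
Constraint 1 (Z != W) on D(Z)={3,4,5,6,7} D(W)={3,4,5,6}: no change
Constraint 2 (W + Z = U) on D(W)={3,4,5,6} D(Z)={3,4,5,6,7} D(U)={4,6,7}: W {3,4,5,6}->{3,4}; Z {3,4,5,6,7}->{3,4}; U {4,6,7}->{6,7}
Constraint 3 (W < Z) on D(W)={3,4} D(Z)={3,4}: W {3,4}->{3}; Z {3,4}->{4}
Constraint 4 (W != U) on D(W)={3} D(U)={6,7}: no change
So after all 4 constraints: D(U) = {6,7}

Answer: {6,7}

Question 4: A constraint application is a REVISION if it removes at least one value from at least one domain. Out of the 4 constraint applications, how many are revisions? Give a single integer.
Constraint 1 (Z != W) on D(Z)={3,4,5,6,7} D(W)={3,4,5,6}: no change => not a revision
Constraint 2 (W + Z = U) on D(W)={3,4,5,6} D(Z)={3,4,5,6,7} D(U)={4,6,7}: W {3,4,5,6}->{3,4}; Z {3,4,5,6,7}->{3,4}; U {4,6,7}->{6,7} => REVISION
Constraint 3 (W < Z) on D(W)={3,4} D(Z)={3,4}: W {3,4}->{3}; Z {3,4}->{4} => REVISION
Constraint 4 (W != U) on D(W)={3} D(U)={6,7}: no change => not a revision
Total revisions = 2

Answer: 2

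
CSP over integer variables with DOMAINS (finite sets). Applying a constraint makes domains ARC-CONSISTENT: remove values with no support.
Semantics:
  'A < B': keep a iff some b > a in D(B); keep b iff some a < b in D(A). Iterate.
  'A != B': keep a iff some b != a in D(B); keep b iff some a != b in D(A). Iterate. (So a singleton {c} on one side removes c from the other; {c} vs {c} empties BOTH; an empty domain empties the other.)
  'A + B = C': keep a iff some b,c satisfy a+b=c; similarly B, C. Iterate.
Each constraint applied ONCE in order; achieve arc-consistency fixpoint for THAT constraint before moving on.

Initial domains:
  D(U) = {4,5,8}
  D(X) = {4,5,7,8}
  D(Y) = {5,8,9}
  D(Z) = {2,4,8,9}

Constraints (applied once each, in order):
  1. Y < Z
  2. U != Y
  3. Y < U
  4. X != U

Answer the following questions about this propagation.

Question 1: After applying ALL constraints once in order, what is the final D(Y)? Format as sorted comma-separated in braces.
Answer: {5}

Derivation:
Constraint 1 (Y < Z) on D(Y)={5,8,9} D(Z)={2,4,8,9}: Y {5,8,9}->{5,8}; Z {2,4,8,9}->{8,9}
Constraint 2 (U != Y) on D(U)={4,5,8} D(Y)={5,8}: no change
Constraint 3 (Y < U) on D(Y)={5,8} D(U)={4,5,8}: Y {5,8}->{5}; U {4,5,8}->{8}
Constraint 4 (X != U) on D(X)={4,5,7,8} D(U)={8}: X {4,5,7,8}->{4,5,7}
So after all 4 constraints: D(Y) = {5}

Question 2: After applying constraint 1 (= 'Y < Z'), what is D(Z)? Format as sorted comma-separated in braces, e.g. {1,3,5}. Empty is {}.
Answer: {8,9}

Derivation:
Constraint 1 (Y < Z) on D(Y)={5,8,9} D(Z)={2,4,8,9}: Y {5,8,9}->{5,8}; Z {2,4,8,9}->{8,9}
So after constraint 1: D(Z) = {8,9}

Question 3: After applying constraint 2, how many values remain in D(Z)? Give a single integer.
Answer: 2

Derivation:
Constraint 1 (Y < Z) on D(Y)={5,8,9} D(Z)={2,4,8,9}: Y {5,8,9}->{5,8}; Z {2,4,8,9}->{8,9}
Constraint 2 (U != Y) on D(U)={4,5,8} D(Y)={5,8}: no change
So after constraint 2: D(Z)={8,9}, size = 2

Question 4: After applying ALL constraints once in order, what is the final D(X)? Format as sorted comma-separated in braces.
Constraint 1 (Y < Z) on D(Y)={5,8,9} D(Z)={2,4,8,9}: Y {5,8,9}->{5,8}; Z {2,4,8,9}->{8,9}
Constraint 2 (U != Y) on D(U)={4,5,8} D(Y)={5,8}: no change
Constraint 3 (Y < U) on D(Y)={5,8} D(U)={4,5,8}: Y {5,8}->{5}; U {4,5,8}->{8}
Constraint 4 (X != U) on D(X)={4,5,7,8} D(U)={8}: X {4,5,7,8}->{4,5,7}
So after all 4 constraints: D(X) = {4,5,7}

Answer: {4,5,7}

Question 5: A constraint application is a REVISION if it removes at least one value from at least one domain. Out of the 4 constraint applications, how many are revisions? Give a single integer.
Constraint 1 (Y < Z) on D(Y)={5,8,9} D(Z)={2,4,8,9}: Y {5,8,9}->{5,8}; Z {2,4,8,9}->{8,9} => REVISION
Constraint 2 (U != Y) on D(U)={4,5,8} D(Y)={5,8}: no change => not a revision
Constraint 3 (Y < U) on D(Y)={5,8} D(U)={4,5,8}: Y {5,8}->{5}; U {4,5,8}->{8} => REVISION
Constraint 4 (X != U) on D(X)={4,5,7,8} D(U)={8}: X {4,5,7,8}->{4,5,7} => REVISION
Total revisions = 3

Answer: 3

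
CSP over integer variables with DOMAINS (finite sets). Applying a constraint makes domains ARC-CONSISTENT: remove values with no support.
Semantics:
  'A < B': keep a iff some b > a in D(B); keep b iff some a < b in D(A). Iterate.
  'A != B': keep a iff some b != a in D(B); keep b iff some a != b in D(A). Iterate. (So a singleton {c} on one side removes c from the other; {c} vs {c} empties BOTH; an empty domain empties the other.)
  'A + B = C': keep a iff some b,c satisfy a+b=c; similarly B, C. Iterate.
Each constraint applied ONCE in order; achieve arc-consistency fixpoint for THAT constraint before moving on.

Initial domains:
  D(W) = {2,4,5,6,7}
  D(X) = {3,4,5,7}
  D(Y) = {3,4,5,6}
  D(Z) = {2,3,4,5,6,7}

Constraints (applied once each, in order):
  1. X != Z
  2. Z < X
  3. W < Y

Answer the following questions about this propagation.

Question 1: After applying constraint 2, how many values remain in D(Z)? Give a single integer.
Answer: 5

Derivation:
Constraint 1 (X != Z) on D(X)={3,4,5,7} D(Z)={2,3,4,5,6,7}: no change
Constraint 2 (Z < X) on D(Z)={2,3,4,5,6,7} D(X)={3,4,5,7}: Z {2,3,4,5,6,7}->{2,3,4,5,6}
So after constraint 2: D(Z)={2,3,4,5,6}, size = 5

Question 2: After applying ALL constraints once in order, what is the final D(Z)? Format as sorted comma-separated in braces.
Answer: {2,3,4,5,6}

Derivation:
Constraint 1 (X != Z) on D(X)={3,4,5,7} D(Z)={2,3,4,5,6,7}: no change
Constraint 2 (Z < X) on D(Z)={2,3,4,5,6,7} D(X)={3,4,5,7}: Z {2,3,4,5,6,7}->{2,3,4,5,6}
Constraint 3 (W < Y) on D(W)={2,4,5,6,7} D(Y)={3,4,5,6}: W {2,4,5,6,7}->{2,4,5}
So after all 3 constraints: D(Z) = {2,3,4,5,6}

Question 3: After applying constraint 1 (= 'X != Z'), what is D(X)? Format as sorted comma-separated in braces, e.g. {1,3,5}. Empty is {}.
Constraint 1 (X != Z) on D(X)={3,4,5,7} D(Z)={2,3,4,5,6,7}: no change
So after constraint 1: D(X) = {3,4,5,7}

Answer: {3,4,5,7}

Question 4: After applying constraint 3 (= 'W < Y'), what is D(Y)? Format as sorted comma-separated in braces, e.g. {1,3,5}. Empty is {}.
Answer: {3,4,5,6}

Derivation:
Constraint 1 (X != Z) on D(X)={3,4,5,7} D(Z)={2,3,4,5,6,7}: no change
Constraint 2 (Z < X) on D(Z)={2,3,4,5,6,7} D(X)={3,4,5,7}: Z {2,3,4,5,6,7}->{2,3,4,5,6}
Constraint 3 (W < Y) on D(W)={2,4,5,6,7} D(Y)={3,4,5,6}: W {2,4,5,6,7}->{2,4,5}
So after constraint 3: D(Y) = {3,4,5,6}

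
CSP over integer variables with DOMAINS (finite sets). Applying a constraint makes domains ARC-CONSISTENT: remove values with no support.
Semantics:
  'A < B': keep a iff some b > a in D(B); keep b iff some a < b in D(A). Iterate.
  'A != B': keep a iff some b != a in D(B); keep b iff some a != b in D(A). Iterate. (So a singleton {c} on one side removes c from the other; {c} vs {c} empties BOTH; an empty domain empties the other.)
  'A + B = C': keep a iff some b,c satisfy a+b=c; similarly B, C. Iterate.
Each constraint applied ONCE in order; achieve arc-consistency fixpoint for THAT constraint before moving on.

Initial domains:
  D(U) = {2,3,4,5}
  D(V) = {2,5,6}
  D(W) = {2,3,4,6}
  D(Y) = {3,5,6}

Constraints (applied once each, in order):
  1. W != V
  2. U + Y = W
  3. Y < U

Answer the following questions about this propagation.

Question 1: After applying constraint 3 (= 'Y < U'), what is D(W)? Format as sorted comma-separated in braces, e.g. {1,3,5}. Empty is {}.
Constraint 1 (W != V) on D(W)={2,3,4,6} D(V)={2,5,6}: no change
Constraint 2 (U + Y = W) on D(U)={2,3,4,5} D(Y)={3,5,6} D(W)={2,3,4,6}: U {2,3,4,5}->{3}; Y {3,5,6}->{3}; W {2,3,4,6}->{6}
Constraint 3 (Y < U) on D(Y)={3} D(U)={3}: Y {3}->{}; U {3}->{}
So after constraint 3: D(W) = {6}

Answer: {6}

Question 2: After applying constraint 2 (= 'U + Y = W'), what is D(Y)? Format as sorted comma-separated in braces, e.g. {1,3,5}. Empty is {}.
Answer: {3}

Derivation:
Constraint 1 (W != V) on D(W)={2,3,4,6} D(V)={2,5,6}: no change
Constraint 2 (U + Y = W) on D(U)={2,3,4,5} D(Y)={3,5,6} D(W)={2,3,4,6}: U {2,3,4,5}->{3}; Y {3,5,6}->{3}; W {2,3,4,6}->{6}
So after constraint 2: D(Y) = {3}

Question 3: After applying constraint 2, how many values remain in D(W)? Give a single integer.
Constraint 1 (W != V) on D(W)={2,3,4,6} D(V)={2,5,6}: no change
Constraint 2 (U + Y = W) on D(U)={2,3,4,5} D(Y)={3,5,6} D(W)={2,3,4,6}: U {2,3,4,5}->{3}; Y {3,5,6}->{3}; W {2,3,4,6}->{6}
So after constraint 2: D(W)={6}, size = 1

Answer: 1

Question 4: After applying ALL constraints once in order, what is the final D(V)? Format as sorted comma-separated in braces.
Answer: {2,5,6}

Derivation:
Constraint 1 (W != V) on D(W)={2,3,4,6} D(V)={2,5,6}: no change
Constraint 2 (U + Y = W) on D(U)={2,3,4,5} D(Y)={3,5,6} D(W)={2,3,4,6}: U {2,3,4,5}->{3}; Y {3,5,6}->{3}; W {2,3,4,6}->{6}
Constraint 3 (Y < U) on D(Y)={3} D(U)={3}: Y {3}->{}; U {3}->{}
So after all 3 constraints: D(V) = {2,5,6}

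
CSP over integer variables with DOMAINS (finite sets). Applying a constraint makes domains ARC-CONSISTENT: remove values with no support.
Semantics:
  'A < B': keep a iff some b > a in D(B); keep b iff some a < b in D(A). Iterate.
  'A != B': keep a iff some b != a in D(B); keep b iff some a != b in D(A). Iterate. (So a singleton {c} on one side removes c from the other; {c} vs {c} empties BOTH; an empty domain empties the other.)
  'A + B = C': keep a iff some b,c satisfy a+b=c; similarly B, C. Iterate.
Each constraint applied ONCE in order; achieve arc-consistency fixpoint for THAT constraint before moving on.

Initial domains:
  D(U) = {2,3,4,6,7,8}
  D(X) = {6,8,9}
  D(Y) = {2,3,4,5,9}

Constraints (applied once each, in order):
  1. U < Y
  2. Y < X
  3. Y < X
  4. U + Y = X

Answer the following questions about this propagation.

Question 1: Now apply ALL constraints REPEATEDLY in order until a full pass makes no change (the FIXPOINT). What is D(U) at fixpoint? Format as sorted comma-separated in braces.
Answer: {2,3,4}

Derivation:
pass 0 (initial): D(U)={2,3,4,6,7,8}
pass 1: U {2,3,4,6,7,8}->{2,3,4,6}; Y {2,3,4,5,9}->{3,4,5}
pass 2: U {2,3,4,6}->{2,3,4}
pass 3: no change
Fixpoint after 3 passes: D(U) = {2,3,4}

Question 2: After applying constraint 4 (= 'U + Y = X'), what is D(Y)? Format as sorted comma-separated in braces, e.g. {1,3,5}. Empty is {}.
Constraint 1 (U < Y) on D(U)={2,3,4,6,7,8} D(Y)={2,3,4,5,9}: Y {2,3,4,5,9}->{3,4,5,9}
Constraint 2 (Y < X) on D(Y)={3,4,5,9} D(X)={6,8,9}: Y {3,4,5,9}->{3,4,5}
Constraint 3 (Y < X) on D(Y)={3,4,5} D(X)={6,8,9}: no change
Constraint 4 (U + Y = X) on D(U)={2,3,4,6,7,8} D(Y)={3,4,5} D(X)={6,8,9}: U {2,3,4,6,7,8}->{2,3,4,6}
So after constraint 4: D(Y) = {3,4,5}

Answer: {3,4,5}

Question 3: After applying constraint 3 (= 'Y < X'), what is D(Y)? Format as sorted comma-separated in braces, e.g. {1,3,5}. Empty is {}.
Answer: {3,4,5}

Derivation:
Constraint 1 (U < Y) on D(U)={2,3,4,6,7,8} D(Y)={2,3,4,5,9}: Y {2,3,4,5,9}->{3,4,5,9}
Constraint 2 (Y < X) on D(Y)={3,4,5,9} D(X)={6,8,9}: Y {3,4,5,9}->{3,4,5}
Constraint 3 (Y < X) on D(Y)={3,4,5} D(X)={6,8,9}: no change
So after constraint 3: D(Y) = {3,4,5}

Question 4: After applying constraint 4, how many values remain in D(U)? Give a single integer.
Answer: 4

Derivation:
Constraint 1 (U < Y) on D(U)={2,3,4,6,7,8} D(Y)={2,3,4,5,9}: Y {2,3,4,5,9}->{3,4,5,9}
Constraint 2 (Y < X) on D(Y)={3,4,5,9} D(X)={6,8,9}: Y {3,4,5,9}->{3,4,5}
Constraint 3 (Y < X) on D(Y)={3,4,5} D(X)={6,8,9}: no change
Constraint 4 (U + Y = X) on D(U)={2,3,4,6,7,8} D(Y)={3,4,5} D(X)={6,8,9}: U {2,3,4,6,7,8}->{2,3,4,6}
So after constraint 4: D(U)={2,3,4,6}, size = 4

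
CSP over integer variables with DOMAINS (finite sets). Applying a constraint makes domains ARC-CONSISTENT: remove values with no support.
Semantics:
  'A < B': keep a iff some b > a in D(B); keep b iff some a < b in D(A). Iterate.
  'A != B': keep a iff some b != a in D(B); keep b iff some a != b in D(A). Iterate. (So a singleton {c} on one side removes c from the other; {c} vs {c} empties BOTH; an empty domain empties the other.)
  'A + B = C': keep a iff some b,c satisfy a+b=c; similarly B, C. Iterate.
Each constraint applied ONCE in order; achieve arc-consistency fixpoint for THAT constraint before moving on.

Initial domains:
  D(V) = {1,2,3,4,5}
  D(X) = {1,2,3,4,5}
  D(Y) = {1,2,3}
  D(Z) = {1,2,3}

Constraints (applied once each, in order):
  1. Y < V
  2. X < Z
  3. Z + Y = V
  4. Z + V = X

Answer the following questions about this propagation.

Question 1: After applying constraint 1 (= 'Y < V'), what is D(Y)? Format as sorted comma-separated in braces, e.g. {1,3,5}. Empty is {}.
Constraint 1 (Y < V) on D(Y)={1,2,3} D(V)={1,2,3,4,5}: V {1,2,3,4,5}->{2,3,4,5}
So after constraint 1: D(Y) = {1,2,3}

Answer: {1,2,3}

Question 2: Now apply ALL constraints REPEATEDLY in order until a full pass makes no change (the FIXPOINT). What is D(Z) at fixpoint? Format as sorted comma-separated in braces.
pass 0 (initial): D(Z)={1,2,3}
pass 1: V {1,2,3,4,5}->{}; X {1,2,3,4,5}->{}; Z {1,2,3}->{}
pass 2: Y {1,2,3}->{}
pass 3: no change
Fixpoint after 3 passes: D(Z) = {}

Answer: {}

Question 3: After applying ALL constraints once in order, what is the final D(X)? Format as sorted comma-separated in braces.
Constraint 1 (Y < V) on D(Y)={1,2,3} D(V)={1,2,3,4,5}: V {1,2,3,4,5}->{2,3,4,5}
Constraint 2 (X < Z) on D(X)={1,2,3,4,5} D(Z)={1,2,3}: X {1,2,3,4,5}->{1,2}; Z {1,2,3}->{2,3}
Constraint 3 (Z + Y = V) on D(Z)={2,3} D(Y)={1,2,3} D(V)={2,3,4,5}: V {2,3,4,5}->{3,4,5}
Constraint 4 (Z + V = X) on D(Z)={2,3} D(V)={3,4,5} D(X)={1,2}: Z {2,3}->{}; V {3,4,5}->{}; X {1,2}->{}
So after all 4 constraints: D(X) = {}

Answer: {}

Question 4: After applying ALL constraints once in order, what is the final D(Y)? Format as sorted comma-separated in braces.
Constraint 1 (Y < V) on D(Y)={1,2,3} D(V)={1,2,3,4,5}: V {1,2,3,4,5}->{2,3,4,5}
Constraint 2 (X < Z) on D(X)={1,2,3,4,5} D(Z)={1,2,3}: X {1,2,3,4,5}->{1,2}; Z {1,2,3}->{2,3}
Constraint 3 (Z + Y = V) on D(Z)={2,3} D(Y)={1,2,3} D(V)={2,3,4,5}: V {2,3,4,5}->{3,4,5}
Constraint 4 (Z + V = X) on D(Z)={2,3} D(V)={3,4,5} D(X)={1,2}: Z {2,3}->{}; V {3,4,5}->{}; X {1,2}->{}
So after all 4 constraints: D(Y) = {1,2,3}

Answer: {1,2,3}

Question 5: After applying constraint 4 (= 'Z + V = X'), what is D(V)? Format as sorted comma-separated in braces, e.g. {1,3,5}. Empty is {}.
Constraint 1 (Y < V) on D(Y)={1,2,3} D(V)={1,2,3,4,5}: V {1,2,3,4,5}->{2,3,4,5}
Constraint 2 (X < Z) on D(X)={1,2,3,4,5} D(Z)={1,2,3}: X {1,2,3,4,5}->{1,2}; Z {1,2,3}->{2,3}
Constraint 3 (Z + Y = V) on D(Z)={2,3} D(Y)={1,2,3} D(V)={2,3,4,5}: V {2,3,4,5}->{3,4,5}
Constraint 4 (Z + V = X) on D(Z)={2,3} D(V)={3,4,5} D(X)={1,2}: Z {2,3}->{}; V {3,4,5}->{}; X {1,2}->{}
So after constraint 4: D(V) = {}

Answer: {}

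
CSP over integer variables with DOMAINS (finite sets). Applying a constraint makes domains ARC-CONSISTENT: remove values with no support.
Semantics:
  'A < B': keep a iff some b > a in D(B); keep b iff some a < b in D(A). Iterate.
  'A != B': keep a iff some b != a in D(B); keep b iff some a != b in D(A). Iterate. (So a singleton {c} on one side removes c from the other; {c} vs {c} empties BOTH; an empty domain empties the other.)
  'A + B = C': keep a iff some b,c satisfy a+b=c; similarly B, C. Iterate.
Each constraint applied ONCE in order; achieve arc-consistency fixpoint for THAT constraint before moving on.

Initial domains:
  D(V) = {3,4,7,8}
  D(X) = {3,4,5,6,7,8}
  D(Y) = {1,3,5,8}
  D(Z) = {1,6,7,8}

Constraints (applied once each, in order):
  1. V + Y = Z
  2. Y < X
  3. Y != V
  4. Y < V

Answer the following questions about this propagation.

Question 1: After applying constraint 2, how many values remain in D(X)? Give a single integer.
Answer: 6

Derivation:
Constraint 1 (V + Y = Z) on D(V)={3,4,7,8} D(Y)={1,3,5,8} D(Z)={1,6,7,8}: V {3,4,7,8}->{3,4,7}; Y {1,3,5,8}->{1,3,5}; Z {1,6,7,8}->{6,7,8}
Constraint 2 (Y < X) on D(Y)={1,3,5} D(X)={3,4,5,6,7,8}: no change
So after constraint 2: D(X)={3,4,5,6,7,8}, size = 6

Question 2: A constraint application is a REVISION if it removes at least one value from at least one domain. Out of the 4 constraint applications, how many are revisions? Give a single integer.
Constraint 1 (V + Y = Z) on D(V)={3,4,7,8} D(Y)={1,3,5,8} D(Z)={1,6,7,8}: V {3,4,7,8}->{3,4,7}; Y {1,3,5,8}->{1,3,5}; Z {1,6,7,8}->{6,7,8} => REVISION
Constraint 2 (Y < X) on D(Y)={1,3,5} D(X)={3,4,5,6,7,8}: no change => not a revision
Constraint 3 (Y != V) on D(Y)={1,3,5} D(V)={3,4,7}: no change => not a revision
Constraint 4 (Y < V) on D(Y)={1,3,5} D(V)={3,4,7}: no change => not a revision
Total revisions = 1

Answer: 1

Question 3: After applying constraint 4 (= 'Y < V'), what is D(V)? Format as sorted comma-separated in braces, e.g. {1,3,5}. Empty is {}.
Constraint 1 (V + Y = Z) on D(V)={3,4,7,8} D(Y)={1,3,5,8} D(Z)={1,6,7,8}: V {3,4,7,8}->{3,4,7}; Y {1,3,5,8}->{1,3,5}; Z {1,6,7,8}->{6,7,8}
Constraint 2 (Y < X) on D(Y)={1,3,5} D(X)={3,4,5,6,7,8}: no change
Constraint 3 (Y != V) on D(Y)={1,3,5} D(V)={3,4,7}: no change
Constraint 4 (Y < V) on D(Y)={1,3,5} D(V)={3,4,7}: no change
So after constraint 4: D(V) = {3,4,7}

Answer: {3,4,7}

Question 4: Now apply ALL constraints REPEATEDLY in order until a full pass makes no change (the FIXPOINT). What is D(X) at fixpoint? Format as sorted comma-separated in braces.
Answer: {3,4,5,6,7,8}

Derivation:
pass 0 (initial): D(X)={3,4,5,6,7,8}
pass 1: V {3,4,7,8}->{3,4,7}; Y {1,3,5,8}->{1,3,5}; Z {1,6,7,8}->{6,7,8}
pass 2: no change
Fixpoint after 2 passes: D(X) = {3,4,5,6,7,8}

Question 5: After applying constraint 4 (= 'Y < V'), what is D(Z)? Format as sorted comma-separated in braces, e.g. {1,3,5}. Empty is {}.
Constraint 1 (V + Y = Z) on D(V)={3,4,7,8} D(Y)={1,3,5,8} D(Z)={1,6,7,8}: V {3,4,7,8}->{3,4,7}; Y {1,3,5,8}->{1,3,5}; Z {1,6,7,8}->{6,7,8}
Constraint 2 (Y < X) on D(Y)={1,3,5} D(X)={3,4,5,6,7,8}: no change
Constraint 3 (Y != V) on D(Y)={1,3,5} D(V)={3,4,7}: no change
Constraint 4 (Y < V) on D(Y)={1,3,5} D(V)={3,4,7}: no change
So after constraint 4: D(Z) = {6,7,8}

Answer: {6,7,8}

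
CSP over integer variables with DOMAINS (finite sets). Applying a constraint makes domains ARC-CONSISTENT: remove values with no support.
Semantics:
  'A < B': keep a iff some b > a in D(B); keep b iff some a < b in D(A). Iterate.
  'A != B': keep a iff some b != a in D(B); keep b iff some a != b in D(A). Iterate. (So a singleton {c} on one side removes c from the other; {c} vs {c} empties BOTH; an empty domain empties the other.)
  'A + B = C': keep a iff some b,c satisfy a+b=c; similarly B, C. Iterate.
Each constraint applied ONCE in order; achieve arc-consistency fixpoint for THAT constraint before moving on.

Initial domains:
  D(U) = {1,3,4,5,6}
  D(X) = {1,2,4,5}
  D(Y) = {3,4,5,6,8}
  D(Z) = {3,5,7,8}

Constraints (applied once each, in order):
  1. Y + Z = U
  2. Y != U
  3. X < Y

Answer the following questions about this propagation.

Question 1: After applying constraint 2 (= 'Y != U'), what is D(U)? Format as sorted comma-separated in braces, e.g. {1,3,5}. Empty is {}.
Constraint 1 (Y + Z = U) on D(Y)={3,4,5,6,8} D(Z)={3,5,7,8} D(U)={1,3,4,5,6}: Y {3,4,5,6,8}->{3}; Z {3,5,7,8}->{3}; U {1,3,4,5,6}->{6}
Constraint 2 (Y != U) on D(Y)={3} D(U)={6}: no change
So after constraint 2: D(U) = {6}

Answer: {6}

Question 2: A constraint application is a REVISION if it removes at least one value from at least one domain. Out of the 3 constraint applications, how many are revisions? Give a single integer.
Answer: 2

Derivation:
Constraint 1 (Y + Z = U) on D(Y)={3,4,5,6,8} D(Z)={3,5,7,8} D(U)={1,3,4,5,6}: Y {3,4,5,6,8}->{3}; Z {3,5,7,8}->{3}; U {1,3,4,5,6}->{6} => REVISION
Constraint 2 (Y != U) on D(Y)={3} D(U)={6}: no change => not a revision
Constraint 3 (X < Y) on D(X)={1,2,4,5} D(Y)={3}: X {1,2,4,5}->{1,2} => REVISION
Total revisions = 2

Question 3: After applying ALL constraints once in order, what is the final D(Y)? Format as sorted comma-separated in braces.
Answer: {3}

Derivation:
Constraint 1 (Y + Z = U) on D(Y)={3,4,5,6,8} D(Z)={3,5,7,8} D(U)={1,3,4,5,6}: Y {3,4,5,6,8}->{3}; Z {3,5,7,8}->{3}; U {1,3,4,5,6}->{6}
Constraint 2 (Y != U) on D(Y)={3} D(U)={6}: no change
Constraint 3 (X < Y) on D(X)={1,2,4,5} D(Y)={3}: X {1,2,4,5}->{1,2}
So after all 3 constraints: D(Y) = {3}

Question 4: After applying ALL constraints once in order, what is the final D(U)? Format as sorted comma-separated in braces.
Answer: {6}

Derivation:
Constraint 1 (Y + Z = U) on D(Y)={3,4,5,6,8} D(Z)={3,5,7,8} D(U)={1,3,4,5,6}: Y {3,4,5,6,8}->{3}; Z {3,5,7,8}->{3}; U {1,3,4,5,6}->{6}
Constraint 2 (Y != U) on D(Y)={3} D(U)={6}: no change
Constraint 3 (X < Y) on D(X)={1,2,4,5} D(Y)={3}: X {1,2,4,5}->{1,2}
So after all 3 constraints: D(U) = {6}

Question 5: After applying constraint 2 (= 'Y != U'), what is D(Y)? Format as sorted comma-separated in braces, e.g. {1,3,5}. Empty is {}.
Answer: {3}

Derivation:
Constraint 1 (Y + Z = U) on D(Y)={3,4,5,6,8} D(Z)={3,5,7,8} D(U)={1,3,4,5,6}: Y {3,4,5,6,8}->{3}; Z {3,5,7,8}->{3}; U {1,3,4,5,6}->{6}
Constraint 2 (Y != U) on D(Y)={3} D(U)={6}: no change
So after constraint 2: D(Y) = {3}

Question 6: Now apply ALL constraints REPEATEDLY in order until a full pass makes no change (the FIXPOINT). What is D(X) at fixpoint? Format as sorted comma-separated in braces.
Answer: {1,2}

Derivation:
pass 0 (initial): D(X)={1,2,4,5}
pass 1: U {1,3,4,5,6}->{6}; X {1,2,4,5}->{1,2}; Y {3,4,5,6,8}->{3}; Z {3,5,7,8}->{3}
pass 2: no change
Fixpoint after 2 passes: D(X) = {1,2}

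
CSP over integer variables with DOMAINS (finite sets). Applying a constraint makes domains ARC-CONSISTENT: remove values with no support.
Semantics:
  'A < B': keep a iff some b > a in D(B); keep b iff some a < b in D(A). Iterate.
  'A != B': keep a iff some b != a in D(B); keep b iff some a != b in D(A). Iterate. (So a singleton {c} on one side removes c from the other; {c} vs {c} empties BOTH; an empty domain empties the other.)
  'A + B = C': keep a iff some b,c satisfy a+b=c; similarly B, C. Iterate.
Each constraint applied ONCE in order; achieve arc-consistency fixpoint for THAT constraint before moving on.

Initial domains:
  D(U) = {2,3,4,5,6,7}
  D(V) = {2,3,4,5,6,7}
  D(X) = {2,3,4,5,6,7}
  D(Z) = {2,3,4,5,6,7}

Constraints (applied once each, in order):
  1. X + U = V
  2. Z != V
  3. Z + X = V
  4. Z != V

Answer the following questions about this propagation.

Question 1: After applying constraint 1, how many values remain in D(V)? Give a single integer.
Answer: 4

Derivation:
Constraint 1 (X + U = V) on D(X)={2,3,4,5,6,7} D(U)={2,3,4,5,6,7} D(V)={2,3,4,5,6,7}: X {2,3,4,5,6,7}->{2,3,4,5}; U {2,3,4,5,6,7}->{2,3,4,5}; V {2,3,4,5,6,7}->{4,5,6,7}
So after constraint 1: D(V)={4,5,6,7}, size = 4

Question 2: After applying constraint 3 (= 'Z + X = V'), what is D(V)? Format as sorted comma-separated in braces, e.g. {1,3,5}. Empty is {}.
Constraint 1 (X + U = V) on D(X)={2,3,4,5,6,7} D(U)={2,3,4,5,6,7} D(V)={2,3,4,5,6,7}: X {2,3,4,5,6,7}->{2,3,4,5}; U {2,3,4,5,6,7}->{2,3,4,5}; V {2,3,4,5,6,7}->{4,5,6,7}
Constraint 2 (Z != V) on D(Z)={2,3,4,5,6,7} D(V)={4,5,6,7}: no change
Constraint 3 (Z + X = V) on D(Z)={2,3,4,5,6,7} D(X)={2,3,4,5} D(V)={4,5,6,7}: Z {2,3,4,5,6,7}->{2,3,4,5}
So after constraint 3: D(V) = {4,5,6,7}

Answer: {4,5,6,7}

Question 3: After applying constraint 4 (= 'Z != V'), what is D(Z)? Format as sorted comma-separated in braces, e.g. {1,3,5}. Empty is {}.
Answer: {2,3,4,5}

Derivation:
Constraint 1 (X + U = V) on D(X)={2,3,4,5,6,7} D(U)={2,3,4,5,6,7} D(V)={2,3,4,5,6,7}: X {2,3,4,5,6,7}->{2,3,4,5}; U {2,3,4,5,6,7}->{2,3,4,5}; V {2,3,4,5,6,7}->{4,5,6,7}
Constraint 2 (Z != V) on D(Z)={2,3,4,5,6,7} D(V)={4,5,6,7}: no change
Constraint 3 (Z + X = V) on D(Z)={2,3,4,5,6,7} D(X)={2,3,4,5} D(V)={4,5,6,7}: Z {2,3,4,5,6,7}->{2,3,4,5}
Constraint 4 (Z != V) on D(Z)={2,3,4,5} D(V)={4,5,6,7}: no change
So after constraint 4: D(Z) = {2,3,4,5}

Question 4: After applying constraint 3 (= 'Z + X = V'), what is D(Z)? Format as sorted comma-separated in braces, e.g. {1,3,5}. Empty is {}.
Constraint 1 (X + U = V) on D(X)={2,3,4,5,6,7} D(U)={2,3,4,5,6,7} D(V)={2,3,4,5,6,7}: X {2,3,4,5,6,7}->{2,3,4,5}; U {2,3,4,5,6,7}->{2,3,4,5}; V {2,3,4,5,6,7}->{4,5,6,7}
Constraint 2 (Z != V) on D(Z)={2,3,4,5,6,7} D(V)={4,5,6,7}: no change
Constraint 3 (Z + X = V) on D(Z)={2,3,4,5,6,7} D(X)={2,3,4,5} D(V)={4,5,6,7}: Z {2,3,4,5,6,7}->{2,3,4,5}
So after constraint 3: D(Z) = {2,3,4,5}

Answer: {2,3,4,5}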